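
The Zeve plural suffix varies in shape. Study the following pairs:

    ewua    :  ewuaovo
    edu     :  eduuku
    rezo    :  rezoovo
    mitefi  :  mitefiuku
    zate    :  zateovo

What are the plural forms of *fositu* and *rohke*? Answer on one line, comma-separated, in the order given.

The alternation tracks the last vowel of the stem — -uku when the last vowel of the stem is a high vowel (*edu*, *mitefi*); -ovo when the last vowel of the stem is a non-high vowel (*ewua*, *rezo*, *zate*).
The last vowel of *fositu* is /u/, which is a high vowel, so the suffix is -uku, giving *fosituuku*.
The last vowel of *rohke* is /e/, which is a non-high vowel, so the suffix is -ovo, giving *rohkeovo*.

fosituuku, rohkeovo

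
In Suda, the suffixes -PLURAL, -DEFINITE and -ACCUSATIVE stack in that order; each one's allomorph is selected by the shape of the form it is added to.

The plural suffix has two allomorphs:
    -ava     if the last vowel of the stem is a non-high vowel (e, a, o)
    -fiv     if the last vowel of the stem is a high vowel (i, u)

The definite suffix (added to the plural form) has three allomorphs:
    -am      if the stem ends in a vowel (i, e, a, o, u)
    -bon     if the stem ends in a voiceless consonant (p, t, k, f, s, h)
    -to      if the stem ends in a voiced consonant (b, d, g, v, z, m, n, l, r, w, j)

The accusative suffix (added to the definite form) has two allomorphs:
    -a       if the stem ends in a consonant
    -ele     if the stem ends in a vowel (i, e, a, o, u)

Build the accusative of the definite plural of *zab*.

The last vowel of *zab* is /a/, which is a non-high vowel, so the plural suffix is -ava, giving *zabava*.
The plural form *zabava*: final sound = /a/, a vowel → -am → *zabavaam*.
The definite form *zabavaam*: final sound = /m/, a consonant → -a → *zabavaama*.

zabavaama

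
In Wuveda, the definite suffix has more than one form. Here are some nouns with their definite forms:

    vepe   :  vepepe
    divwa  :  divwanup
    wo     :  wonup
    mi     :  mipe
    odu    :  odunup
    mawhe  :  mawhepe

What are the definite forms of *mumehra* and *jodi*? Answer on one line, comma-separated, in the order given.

Looking at the last vowel of each stem: -pe when the last vowel of the stem is a front vowel (*vepe*, *mi*, *mawhe*); -nup when the last vowel of the stem is a back vowel (*divwa*, *wo*, *odu*).
*mumehra* — last vowel /a/ (a back vowel) → -nup → *mumehranup*.
*jodi* — last vowel /i/ (a front vowel) → -pe → *jodipe*.

mumehranup, jodipe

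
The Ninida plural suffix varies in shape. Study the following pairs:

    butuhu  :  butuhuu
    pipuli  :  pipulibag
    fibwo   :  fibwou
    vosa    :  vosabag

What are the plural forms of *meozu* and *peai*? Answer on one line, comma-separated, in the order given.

meozuu, peaibag

The pattern is rounding harmony: -u when the last vowel of the stem is a rounded vowel (*butuhu*, *fibwo*); -bag when the last vowel of the stem is an unrounded vowel (*pipuli*, *vosa*).
*meozu* — last vowel /u/ (a rounded vowel) → -u → *meozuu*.
*peai*: last vowel = /i/, an unrounded vowel → -bag → *peaibag*.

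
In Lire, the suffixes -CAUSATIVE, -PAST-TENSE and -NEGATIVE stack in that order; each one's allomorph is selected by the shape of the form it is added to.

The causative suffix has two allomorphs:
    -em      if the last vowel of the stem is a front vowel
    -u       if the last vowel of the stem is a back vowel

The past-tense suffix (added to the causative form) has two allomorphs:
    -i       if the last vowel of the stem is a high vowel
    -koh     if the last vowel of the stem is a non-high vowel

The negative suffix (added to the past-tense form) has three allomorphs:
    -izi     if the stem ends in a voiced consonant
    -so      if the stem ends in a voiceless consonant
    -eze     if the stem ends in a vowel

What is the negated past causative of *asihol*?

asiholuieze

*asihol* — last vowel /o/ (a back vowel) → -u → *asiholu*.
The last vowel of the causative form *asiholu* is /u/, which is a high vowel, so the past-tense suffix is -i, giving *asiholui*.
Since the final sound of the past-tense form *asiholui* is /i/ (a vowel), it takes -eze, giving *asiholuieze*.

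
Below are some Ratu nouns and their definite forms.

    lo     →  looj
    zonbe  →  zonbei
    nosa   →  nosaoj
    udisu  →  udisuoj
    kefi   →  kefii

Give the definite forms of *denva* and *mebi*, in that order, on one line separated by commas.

The pattern is front/back vowel harmony: -i when the last vowel of the stem is a front vowel (*zonbe*, *kefi*); -oj when the last vowel of the stem is a back vowel (*lo*, *nosa*, *udisu*).
*denva*: last vowel = /a/, a back vowel → -oj → *denvaoj*.
Since the last vowel of *mebi* is /i/ (a front vowel), it takes -i, giving *mebii*.

denvaoj, mebii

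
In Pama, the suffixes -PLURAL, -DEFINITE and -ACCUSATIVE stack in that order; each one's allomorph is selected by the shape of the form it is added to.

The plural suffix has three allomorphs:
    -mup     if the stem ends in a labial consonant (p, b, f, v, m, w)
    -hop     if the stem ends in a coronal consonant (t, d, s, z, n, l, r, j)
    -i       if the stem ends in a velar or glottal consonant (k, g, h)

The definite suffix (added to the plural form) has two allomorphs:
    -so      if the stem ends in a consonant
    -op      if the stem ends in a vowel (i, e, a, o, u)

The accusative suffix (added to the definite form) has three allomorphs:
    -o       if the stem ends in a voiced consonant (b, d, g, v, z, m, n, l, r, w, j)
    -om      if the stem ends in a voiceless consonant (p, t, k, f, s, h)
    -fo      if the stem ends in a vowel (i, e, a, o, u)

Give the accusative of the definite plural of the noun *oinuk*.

oinukiopom

*oinuk* — final consonant /k/ (velar/glottal) → -i → *oinuki*.
Since the final sound of the plural form *oinuki* is /i/ (a vowel), it takes -op, giving *oinukiop*.
The definite form *oinukiop* — final sound /p/ (a voiceless consonant) → -om → *oinukiopom*.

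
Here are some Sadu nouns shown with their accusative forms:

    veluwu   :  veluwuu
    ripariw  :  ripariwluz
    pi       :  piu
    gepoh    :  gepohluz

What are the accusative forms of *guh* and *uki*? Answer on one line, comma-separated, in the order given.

The suffix is conditioned by the final sound: -luz when the stem ends in a consonant (*ripariw*, *gepoh*); -u when the stem ends in a vowel (*veluwu*, *pi*).
The final sound of *guh* is /h/, which is a consonant, so the suffix is -luz, giving *guhluz*.
*uki* — final sound /i/ (a vowel) → -u → *ukiu*.

guhluz, ukiu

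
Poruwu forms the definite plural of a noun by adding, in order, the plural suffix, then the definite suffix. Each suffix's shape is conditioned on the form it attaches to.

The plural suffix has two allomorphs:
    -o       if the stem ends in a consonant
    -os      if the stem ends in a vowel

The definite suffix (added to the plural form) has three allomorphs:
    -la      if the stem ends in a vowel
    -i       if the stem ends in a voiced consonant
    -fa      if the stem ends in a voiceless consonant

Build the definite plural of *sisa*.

sisaosfa

*sisa*: final sound = /a/, a vowel → -os → *sisaos*.
Since the final sound of the plural form *sisaos* is /s/ (a voiceless consonant), it takes -fa, giving *sisaosfa*.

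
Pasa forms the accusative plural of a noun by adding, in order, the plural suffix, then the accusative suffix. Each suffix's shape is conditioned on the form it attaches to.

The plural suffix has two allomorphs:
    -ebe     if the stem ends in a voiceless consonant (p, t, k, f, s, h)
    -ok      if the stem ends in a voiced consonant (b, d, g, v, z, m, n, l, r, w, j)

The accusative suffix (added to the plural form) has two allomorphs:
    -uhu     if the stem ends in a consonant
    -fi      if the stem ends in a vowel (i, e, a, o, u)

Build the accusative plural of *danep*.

danepebefi

*danep* — final consonant /p/ (voiceless) → -ebe → *danepebe*.
Since the final sound of the plural form *danepebe* is /e/ (a vowel), it takes -fi, giving *danepebefi*.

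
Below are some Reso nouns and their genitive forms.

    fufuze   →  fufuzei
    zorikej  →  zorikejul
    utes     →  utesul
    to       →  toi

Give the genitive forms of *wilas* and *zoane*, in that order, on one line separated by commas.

The pattern is consonant vs. vowel: -ul when the stem ends in a consonant (*zorikej*, *utes*); -i when the stem ends in a vowel (*fufuze*, *to*).
*wilas* — final sound /s/ (a consonant) → -ul → *wilasul*.
*zoane* — final sound /e/ (a vowel) → -i → *zoanei*.

wilasul, zoanei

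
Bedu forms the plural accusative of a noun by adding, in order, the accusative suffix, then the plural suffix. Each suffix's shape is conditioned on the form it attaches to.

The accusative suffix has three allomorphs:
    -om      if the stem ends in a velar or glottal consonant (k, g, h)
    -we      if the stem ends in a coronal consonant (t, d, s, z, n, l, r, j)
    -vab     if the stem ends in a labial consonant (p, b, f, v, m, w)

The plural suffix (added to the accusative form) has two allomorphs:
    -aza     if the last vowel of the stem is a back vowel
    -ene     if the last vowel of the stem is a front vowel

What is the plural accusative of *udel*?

udelweene

*udel*: final consonant = /l/, coronal → -we → *udelwe*.
The last vowel of the accusative form *udelwe* is /e/, which is a front vowel, so the plural suffix is -ene, giving *udelweene*.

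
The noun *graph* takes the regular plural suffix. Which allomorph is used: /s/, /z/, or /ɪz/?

The stem *graph* ends in a voiceless non-sibilant consonant.
The plural suffix surfaces as /ɪz/ after sibilants, /s/ after other voiceless consonants, and /z/ after other voiced sounds.
So the plural -s on *graph* is pronounced /s/.

/s/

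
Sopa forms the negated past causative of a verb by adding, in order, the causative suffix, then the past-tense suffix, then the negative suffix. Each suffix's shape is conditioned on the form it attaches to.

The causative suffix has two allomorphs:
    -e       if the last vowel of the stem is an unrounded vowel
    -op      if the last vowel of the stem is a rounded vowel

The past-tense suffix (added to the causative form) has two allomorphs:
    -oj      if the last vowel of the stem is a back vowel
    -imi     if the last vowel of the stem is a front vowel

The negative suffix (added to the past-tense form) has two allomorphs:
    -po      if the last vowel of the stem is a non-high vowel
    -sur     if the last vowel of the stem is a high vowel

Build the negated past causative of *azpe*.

azpeeimisur

*azpe* — last vowel /e/ (an unrounded vowel) → -e → *azpee*.
The causative form *azpee*: last vowel = /e/, a front vowel → -imi → *azpeeimi*.
The last vowel of the past-tense form *azpeeimi* is /i/, which is a high vowel, so the negative suffix is -sur, giving *azpeeimisur*.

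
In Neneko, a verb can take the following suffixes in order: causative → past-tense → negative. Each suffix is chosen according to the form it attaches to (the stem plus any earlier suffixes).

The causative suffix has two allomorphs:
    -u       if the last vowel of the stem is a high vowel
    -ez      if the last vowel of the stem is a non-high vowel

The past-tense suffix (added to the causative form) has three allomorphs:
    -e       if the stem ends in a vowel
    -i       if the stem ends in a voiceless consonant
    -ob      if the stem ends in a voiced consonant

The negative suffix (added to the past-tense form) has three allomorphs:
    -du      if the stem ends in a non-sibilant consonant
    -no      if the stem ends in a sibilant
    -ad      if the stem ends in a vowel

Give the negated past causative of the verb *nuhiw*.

*nuhiw* — last vowel /i/ (a high vowel) → -u → *nuhiwu*.
The causative form *nuhiwu* — final sound /u/ (a vowel) → -e → *nuhiwue*.
The past-tense form *nuhiwue*: final sound = /e/, a vowel → -ad → *nuhiwuead*.

nuhiwuead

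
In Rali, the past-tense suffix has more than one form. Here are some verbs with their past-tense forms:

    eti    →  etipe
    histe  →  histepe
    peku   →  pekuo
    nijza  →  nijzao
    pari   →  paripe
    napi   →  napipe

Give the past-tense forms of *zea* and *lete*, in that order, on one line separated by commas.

The pattern is front/back vowel harmony: -pe when the last vowel of the stem is a front vowel (*eti*, *histe*, *pari*, *napi*); -o when the last vowel of the stem is a back vowel (*peku*, *nijza*).
*zea*: last vowel = /a/, a back vowel → -o → *zeao*.
*lete*: last vowel = /e/, a front vowel → -pe → *letepe*.

zeao, letepe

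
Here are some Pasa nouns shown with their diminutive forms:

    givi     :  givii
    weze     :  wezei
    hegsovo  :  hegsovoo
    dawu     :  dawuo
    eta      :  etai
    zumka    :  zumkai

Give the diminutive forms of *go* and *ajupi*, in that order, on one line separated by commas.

The pattern is rounding harmony: -o when the last vowel of the stem is a rounded vowel (*hegsovo*, *dawu*); -i when the last vowel of the stem is an unrounded vowel (*givi*, *weze*, *eta*, *zumka*).
*go* — last vowel /o/ (a rounded vowel) → -o → *goo*.
*ajupi*: last vowel = /i/, an unrounded vowel → -i → *ajupii*.

goo, ajupii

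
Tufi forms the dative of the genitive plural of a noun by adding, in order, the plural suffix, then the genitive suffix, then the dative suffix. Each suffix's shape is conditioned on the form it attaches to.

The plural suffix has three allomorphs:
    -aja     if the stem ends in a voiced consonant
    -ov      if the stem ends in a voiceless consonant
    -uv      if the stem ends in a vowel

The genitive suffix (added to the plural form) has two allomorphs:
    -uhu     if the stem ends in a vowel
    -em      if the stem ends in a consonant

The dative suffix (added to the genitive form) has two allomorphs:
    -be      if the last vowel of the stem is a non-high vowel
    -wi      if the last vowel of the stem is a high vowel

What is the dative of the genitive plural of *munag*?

munagajauhuwi

The final sound of *munag* is /g/, which is a voiced consonant, so the plural suffix is -aja, giving *munagaja*.
The plural form *munagaja*: final sound = /a/, a vowel → -uhu → *munagajauhu*.
The genitive form *munagajauhu*: last vowel = /u/, a high vowel → -wi → *munagajauhuwi*.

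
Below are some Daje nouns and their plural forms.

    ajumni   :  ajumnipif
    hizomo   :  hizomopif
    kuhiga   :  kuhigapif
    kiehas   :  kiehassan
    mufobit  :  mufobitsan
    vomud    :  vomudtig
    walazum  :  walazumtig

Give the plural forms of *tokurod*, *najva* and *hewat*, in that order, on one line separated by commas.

The alternation tracks the final sound of the stem — -san when the stem ends in a voiceless consonant (*kiehas*, *mufobit*); -tig when the stem ends in a voiced consonant (*vomud*, *walazum*); -pif when the stem ends in a vowel (*ajumni*, *hizomo*, *kuhiga*).
*tokurod* — final sound /d/ (a voiced consonant) → -tig → *tokurodtig*.
The final sound of *najva* is /a/, which is a vowel, so the suffix is -pif, giving *najvapif*.
*hewat*: final sound = /t/, a voiceless consonant → -san → *hewatsan*.

tokurodtig, najvapif, hewatsan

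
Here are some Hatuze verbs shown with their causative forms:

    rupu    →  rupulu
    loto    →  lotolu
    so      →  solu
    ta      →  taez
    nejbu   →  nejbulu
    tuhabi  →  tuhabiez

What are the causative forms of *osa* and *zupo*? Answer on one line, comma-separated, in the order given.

osaez, zupolu

Looking at the last vowel of each stem: -lu when the last vowel of the stem is a rounded vowel (*rupu*, *loto*, *so*, *nejbu*); -ez when the last vowel of the stem is an unrounded vowel (*ta*, *tuhabi*).
*osa* — last vowel /a/ (an unrounded vowel) → -ez → *osaez*.
*zupo* — last vowel /o/ (a rounded vowel) → -lu → *zupolu*.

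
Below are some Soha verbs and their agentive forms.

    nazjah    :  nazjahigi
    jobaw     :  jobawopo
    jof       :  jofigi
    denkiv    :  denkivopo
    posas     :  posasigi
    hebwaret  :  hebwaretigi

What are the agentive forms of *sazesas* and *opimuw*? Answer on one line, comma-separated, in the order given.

sazesasigi, opimuwopo

Looking at the final consonant of each stem: -igi when the stem ends in a voiceless consonant (*nazjah*, *jof*, *posas*, *hebwaret*); -opo when the stem ends in a voiced consonant (*jobaw*, *denkiv*).
The final consonant of *sazesas* is /s/, which is voiceless, so the suffix is -igi, giving *sazesasigi*.
The final consonant of *opimuw* is /w/, which is voiced, so the suffix is -opo, giving *opimuwopo*.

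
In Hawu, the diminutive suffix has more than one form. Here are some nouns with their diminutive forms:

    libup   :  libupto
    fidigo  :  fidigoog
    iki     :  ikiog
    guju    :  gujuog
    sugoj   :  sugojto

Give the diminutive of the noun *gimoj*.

The alternation tracks the final sound of the stem — -to when the stem ends in a consonant (*libup*, *sugoj*); -og when the stem ends in a vowel (*fidigo*, *iki*, *guju*).
The final sound of *gimoj* is /j/, which is a consonant, so the suffix is -to, giving *gimojto*.

gimojto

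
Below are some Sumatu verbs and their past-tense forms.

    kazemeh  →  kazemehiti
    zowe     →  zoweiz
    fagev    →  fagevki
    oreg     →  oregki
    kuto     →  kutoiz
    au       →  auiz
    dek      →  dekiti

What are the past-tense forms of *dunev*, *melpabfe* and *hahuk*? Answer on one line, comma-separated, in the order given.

The suffix is conditioned by the final sound: -iti when the stem ends in a voiceless consonant (*kazemeh*, *dek*); -ki when the stem ends in a voiced consonant (*fagev*, *oreg*); -iz when the stem ends in a vowel (*zowe*, *kuto*, *au*).
Since the final sound of *dunev* is /v/ (a voiced consonant), it takes -ki, giving *dunevki*.
*melpabfe*: final sound = /e/, a vowel → -iz → *melpabfeiz*.
*hahuk* — final sound /k/ (a voiceless consonant) → -iti → *hahukiti*.

dunevki, melpabfeiz, hahukiti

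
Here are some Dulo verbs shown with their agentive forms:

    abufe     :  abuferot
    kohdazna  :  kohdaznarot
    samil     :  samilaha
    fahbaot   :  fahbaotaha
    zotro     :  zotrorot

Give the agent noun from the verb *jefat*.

jefataha

The suffix is conditioned by the final sound: -aha when the stem ends in a consonant (*samil*, *fahbaot*); -rot when the stem ends in a vowel (*abufe*, *kohdazna*, *zotro*).
Since the final sound of *jefat* is /t/ (a consonant), it takes -aha, giving *jefataha*.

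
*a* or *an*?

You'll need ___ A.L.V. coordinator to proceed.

an

The indefinite article is chosen by the initial *sound* of the following word, not its spelling.
The initialism *A.L.V.* is read letter by letter; the first letter, A, is pronounced /eɪ/, which begins with a vowel sound.
So the article is *an*: You'll need an A.L.V. coordinator to proceed.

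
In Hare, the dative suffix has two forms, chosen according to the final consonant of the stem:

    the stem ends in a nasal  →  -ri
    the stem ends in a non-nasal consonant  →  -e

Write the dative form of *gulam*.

gulamri

*gulam* — final consonant /m/ (a nasal) → -ri → *gulamri*.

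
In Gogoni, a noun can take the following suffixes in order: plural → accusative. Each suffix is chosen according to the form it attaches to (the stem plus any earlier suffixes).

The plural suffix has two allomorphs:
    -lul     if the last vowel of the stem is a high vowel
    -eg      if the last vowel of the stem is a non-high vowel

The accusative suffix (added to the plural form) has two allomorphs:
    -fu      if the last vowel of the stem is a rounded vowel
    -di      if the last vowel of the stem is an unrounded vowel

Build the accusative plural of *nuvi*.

*nuvi* — last vowel /i/ (a high vowel) → -lul → *nuvilul*.
The plural form *nuvilul* — last vowel /u/ (a rounded vowel) → -fu → *nuvilulfu*.

nuvilulfu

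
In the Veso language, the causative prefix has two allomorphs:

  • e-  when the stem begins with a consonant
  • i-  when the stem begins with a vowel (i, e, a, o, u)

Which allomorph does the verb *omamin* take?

*omamin*: first sound = /o/, a vowel → i-.

i-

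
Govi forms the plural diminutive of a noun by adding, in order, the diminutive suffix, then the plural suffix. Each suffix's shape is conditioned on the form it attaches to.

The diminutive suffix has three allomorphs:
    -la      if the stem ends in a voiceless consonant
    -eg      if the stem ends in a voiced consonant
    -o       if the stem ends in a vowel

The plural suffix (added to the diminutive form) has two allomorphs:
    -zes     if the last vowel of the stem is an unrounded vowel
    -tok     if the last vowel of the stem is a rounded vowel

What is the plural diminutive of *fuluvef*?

*fuluvef* — final sound /f/ (a voiceless consonant) → -la → *fuluvefla*.
The diminutive form *fuluvefla*: last vowel = /a/, an unrounded vowel → -zes → *fuluveflazes*.

fuluveflazes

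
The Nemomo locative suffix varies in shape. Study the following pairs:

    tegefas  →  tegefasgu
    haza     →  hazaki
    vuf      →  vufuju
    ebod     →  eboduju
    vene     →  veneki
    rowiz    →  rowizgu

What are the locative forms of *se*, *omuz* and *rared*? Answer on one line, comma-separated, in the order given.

The suffix is conditioned by the final sound: -gu when the stem ends in a sibilant (*tegefas*, *rowiz*); -uju when the stem ends in a non-sibilant consonant (*vuf*, *ebod*); -ki when the stem ends in a vowel (*haza*, *vene*).
The final sound of *se* is /e/, which is a vowel, so the suffix is -ki, giving *seki*.
Since the final sound of *omuz* is /z/ (a sibilant), it takes -gu, giving *omuzgu*.
The final sound of *rared* is /d/, which is a non-sibilant consonant, so the suffix is -uju, giving *rareduju*.

seki, omuzgu, rareduju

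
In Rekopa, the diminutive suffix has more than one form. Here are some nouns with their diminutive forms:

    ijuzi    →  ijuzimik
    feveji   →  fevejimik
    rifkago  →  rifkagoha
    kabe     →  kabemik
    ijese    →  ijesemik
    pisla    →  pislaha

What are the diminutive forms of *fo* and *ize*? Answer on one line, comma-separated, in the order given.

The suffix is conditioned by the last vowel: -mik when the last vowel of the stem is a front vowel (*ijuzi*, *feveji*, *kabe*, *ijese*); -ha when the last vowel of the stem is a back vowel (*rifkago*, *pisla*).
*fo*: last vowel = /o/, a back vowel → -ha → *foha*.
Since the last vowel of *ize* is /e/ (a front vowel), it takes -mik, giving *izemik*.

foha, izemik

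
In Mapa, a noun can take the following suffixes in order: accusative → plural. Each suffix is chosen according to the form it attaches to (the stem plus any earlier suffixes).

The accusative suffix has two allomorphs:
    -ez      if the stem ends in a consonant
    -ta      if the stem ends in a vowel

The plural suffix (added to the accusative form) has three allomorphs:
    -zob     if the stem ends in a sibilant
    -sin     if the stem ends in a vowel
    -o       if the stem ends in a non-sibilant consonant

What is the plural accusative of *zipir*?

The final sound of *zipir* is /r/, which is a consonant, so the accusative suffix is -ez, giving *zipirez*.
The accusative form *zipirez*: final sound = /z/, a sibilant → -zob → *zipirezzob*.

zipirezzob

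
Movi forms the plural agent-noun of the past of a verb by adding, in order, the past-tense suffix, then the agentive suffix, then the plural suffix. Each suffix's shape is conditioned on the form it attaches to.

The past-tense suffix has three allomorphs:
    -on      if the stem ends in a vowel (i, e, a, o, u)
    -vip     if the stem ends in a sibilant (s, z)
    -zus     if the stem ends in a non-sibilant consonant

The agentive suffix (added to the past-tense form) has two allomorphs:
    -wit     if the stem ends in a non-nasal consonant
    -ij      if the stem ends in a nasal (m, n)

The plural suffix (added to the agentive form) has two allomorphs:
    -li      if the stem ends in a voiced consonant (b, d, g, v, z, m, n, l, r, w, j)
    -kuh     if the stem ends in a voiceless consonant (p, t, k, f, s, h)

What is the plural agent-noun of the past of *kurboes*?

The final sound of *kurboes* is /s/, which is a sibilant, so the past-tense suffix is -vip, giving *kurboesvip*.
The past-tense form *kurboesvip* — final consonant /p/ (non-nasal) → -wit → *kurboesvipwit*.
The final consonant of the agentive form *kurboesvipwit* is /t/, which is voiceless, so the plural suffix is -kuh, giving *kurboesvipwitkuh*.

kurboesvipwitkuh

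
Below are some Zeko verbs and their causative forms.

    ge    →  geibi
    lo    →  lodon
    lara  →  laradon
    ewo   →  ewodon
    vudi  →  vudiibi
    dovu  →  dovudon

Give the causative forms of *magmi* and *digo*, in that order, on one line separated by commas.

Looking at the last vowel of each stem: -ibi when the last vowel of the stem is a front vowel (*ge*, *vudi*); -don when the last vowel of the stem is a back vowel (*lo*, *lara*, *ewo*, *dovu*).
*magmi*: last vowel = /i/, a front vowel → -ibi → *magmiibi*.
The last vowel of *digo* is /o/, which is a back vowel, so the suffix is -don, giving *digodon*.

magmiibi, digodon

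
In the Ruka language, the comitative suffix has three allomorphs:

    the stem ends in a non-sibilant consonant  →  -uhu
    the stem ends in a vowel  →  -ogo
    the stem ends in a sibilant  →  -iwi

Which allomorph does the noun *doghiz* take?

-iwi

*doghiz*: final sound = /z/, a sibilant → -iwi.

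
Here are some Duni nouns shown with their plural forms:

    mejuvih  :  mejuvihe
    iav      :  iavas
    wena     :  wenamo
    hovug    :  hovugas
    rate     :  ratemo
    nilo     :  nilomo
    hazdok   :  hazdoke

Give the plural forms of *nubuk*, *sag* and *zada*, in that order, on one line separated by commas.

The pattern is voicing of the final sound: -e when the stem ends in a voiceless consonant (*mejuvih*, *hazdok*); -as when the stem ends in a voiced consonant (*iav*, *hovug*); -mo when the stem ends in a vowel (*wena*, *rate*, *nilo*).
*nubuk*: final sound = /k/, a voiceless consonant → -e → *nubuke*.
The final sound of *sag* is /g/, which is a voiced consonant, so the suffix is -as, giving *sagas*.
*zada* — final sound /a/ (a vowel) → -mo → *zadamo*.

nubuke, sagas, zadamo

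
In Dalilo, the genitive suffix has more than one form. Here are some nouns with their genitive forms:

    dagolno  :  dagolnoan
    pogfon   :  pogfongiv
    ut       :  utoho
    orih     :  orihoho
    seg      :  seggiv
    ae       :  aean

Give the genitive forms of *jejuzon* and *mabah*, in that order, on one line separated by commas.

jejuzongiv, mabahoho

The pattern is voicing of the final sound: -oho when the stem ends in a voiceless consonant (*ut*, *orih*); -giv when the stem ends in a voiced consonant (*pogfon*, *seg*); -an when the stem ends in a vowel (*dagolno*, *ae*).
*jejuzon*: final sound = /n/, a voiced consonant → -giv → *jejuzongiv*.
*mabah* — final sound /h/ (a voiceless consonant) → -oho → *mabahoho*.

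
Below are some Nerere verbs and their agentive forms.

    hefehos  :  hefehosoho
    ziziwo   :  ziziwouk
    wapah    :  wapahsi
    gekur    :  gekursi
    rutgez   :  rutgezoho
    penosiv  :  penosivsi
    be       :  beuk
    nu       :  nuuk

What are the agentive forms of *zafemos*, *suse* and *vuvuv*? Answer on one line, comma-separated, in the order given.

Looking at the final sound of each stem: -oho when the stem ends in a sibilant (*hefehos*, *rutgez*); -si when the stem ends in a non-sibilant consonant (*wapah*, *gekur*, *penosiv*); -uk when the stem ends in a vowel (*ziziwo*, *be*, *nu*).
*zafemos*: final sound = /s/, a sibilant → -oho → *zafemosoho*.
*suse* — final sound /e/ (a vowel) → -uk → *suseuk*.
*vuvuv* — final sound /v/ (a non-sibilant consonant) → -si → *vuvuvsi*.

zafemosoho, suseuk, vuvuvsi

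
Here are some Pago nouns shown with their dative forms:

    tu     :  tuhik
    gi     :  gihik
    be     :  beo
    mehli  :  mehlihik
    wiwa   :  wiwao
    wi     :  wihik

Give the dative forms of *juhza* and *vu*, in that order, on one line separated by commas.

juhzao, vuhik

The suffix is conditioned by the last vowel: -hik when the last vowel of the stem is a high vowel (*tu*, *gi*, *mehli*, *wi*); -o when the last vowel of the stem is a non-high vowel (*be*, *wiwa*).
Since the last vowel of *juhza* is /a/ (a non-high vowel), it takes -o, giving *juhzao*.
Since the last vowel of *vu* is /u/ (a high vowel), it takes -hik, giving *vuhik*.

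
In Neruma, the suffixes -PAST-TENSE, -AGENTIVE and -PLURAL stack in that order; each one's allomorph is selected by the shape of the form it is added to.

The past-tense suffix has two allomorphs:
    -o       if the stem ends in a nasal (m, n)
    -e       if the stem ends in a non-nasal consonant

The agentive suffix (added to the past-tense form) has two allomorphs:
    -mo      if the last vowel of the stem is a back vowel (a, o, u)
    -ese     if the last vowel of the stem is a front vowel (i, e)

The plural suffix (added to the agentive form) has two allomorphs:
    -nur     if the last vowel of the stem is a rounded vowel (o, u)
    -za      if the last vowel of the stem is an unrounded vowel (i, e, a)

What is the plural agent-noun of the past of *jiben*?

The final consonant of *jiben* is /n/, which is a nasal, so the past-tense suffix is -o, giving *jibeno*.
The past-tense form *jibeno*: last vowel = /o/, a back vowel → -mo → *jibenomo*.
The last vowel of the agentive form *jibenomo* is /o/, which is a rounded vowel, so the plural suffix is -nur, giving *jibenomonur*.

jibenomonur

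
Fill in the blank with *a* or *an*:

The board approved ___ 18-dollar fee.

The indefinite article is chosen by the initial *sound* of the following word, not its spelling.
The number *18* is spoken "eighteen", beginning with /ˌeɪˈtiːn/ — a vowel sound.
So the article is *an*: The board approved an 18-dollar fee.

an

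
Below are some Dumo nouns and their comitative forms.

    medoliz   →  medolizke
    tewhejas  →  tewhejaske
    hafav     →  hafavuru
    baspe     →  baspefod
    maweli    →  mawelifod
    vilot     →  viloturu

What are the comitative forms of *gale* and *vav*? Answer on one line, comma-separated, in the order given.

Looking at the final sound of each stem: -ke when the stem ends in a sibilant (*medoliz*, *tewhejas*); -uru when the stem ends in a non-sibilant consonant (*hafav*, *vilot*); -fod when the stem ends in a vowel (*baspe*, *maweli*).
*gale* — final sound /e/ (a vowel) → -fod → *galefod*.
*vav* — final sound /v/ (a non-sibilant consonant) → -uru → *vavuru*.

galefod, vavuru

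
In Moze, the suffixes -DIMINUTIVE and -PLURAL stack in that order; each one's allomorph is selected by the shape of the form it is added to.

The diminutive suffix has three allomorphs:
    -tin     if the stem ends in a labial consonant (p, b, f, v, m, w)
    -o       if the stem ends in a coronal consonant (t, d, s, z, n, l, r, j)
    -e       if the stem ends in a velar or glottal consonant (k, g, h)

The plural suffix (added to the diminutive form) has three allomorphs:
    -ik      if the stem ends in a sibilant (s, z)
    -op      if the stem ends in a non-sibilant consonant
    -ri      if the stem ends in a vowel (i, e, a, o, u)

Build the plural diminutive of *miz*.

mizori

*miz*: final consonant = /z/, coronal → -o → *mizo*.
The diminutive form *mizo*: final sound = /o/, a vowel → -ri → *mizori*.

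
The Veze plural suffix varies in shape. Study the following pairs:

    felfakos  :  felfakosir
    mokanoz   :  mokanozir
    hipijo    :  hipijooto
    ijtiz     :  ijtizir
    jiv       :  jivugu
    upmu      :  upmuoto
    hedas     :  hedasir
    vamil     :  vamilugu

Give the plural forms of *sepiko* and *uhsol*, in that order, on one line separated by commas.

sepikooto, uhsolugu

Looking at the final sound of each stem: -ir when the stem ends in a sibilant (*felfakos*, *mokanoz*, *ijtiz*, *hedas*); -ugu when the stem ends in a non-sibilant consonant (*jiv*, *vamil*); -oto when the stem ends in a vowel (*hipijo*, *upmu*).
*sepiko* — final sound /o/ (a vowel) → -oto → *sepikooto*.
*uhsol*: final sound = /l/, a non-sibilant consonant → -ugu → *uhsolugu*.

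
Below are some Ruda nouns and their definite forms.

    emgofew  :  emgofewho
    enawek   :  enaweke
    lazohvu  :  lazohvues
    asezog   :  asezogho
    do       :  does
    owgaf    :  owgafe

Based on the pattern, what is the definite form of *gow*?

The suffix is conditioned by the final sound: -e when the stem ends in a voiceless consonant (*enawek*, *owgaf*); -ho when the stem ends in a voiced consonant (*emgofew*, *asezog*); -es when the stem ends in a vowel (*lazohvu*, *do*).
*gow* — final sound /w/ (a voiced consonant) → -ho → *gowho*.

gowho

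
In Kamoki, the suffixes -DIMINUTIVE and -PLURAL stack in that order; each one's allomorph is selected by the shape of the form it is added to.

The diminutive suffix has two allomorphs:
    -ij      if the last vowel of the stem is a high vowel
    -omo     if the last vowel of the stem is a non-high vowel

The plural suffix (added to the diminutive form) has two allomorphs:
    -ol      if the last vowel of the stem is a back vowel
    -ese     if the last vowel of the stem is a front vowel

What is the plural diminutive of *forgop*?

Since the last vowel of *forgop* is /o/ (a non-high vowel), it takes -omo, giving *forgopomo*.
The diminutive form *forgopomo*: last vowel = /o/, a back vowel → -ol → *forgopomool*.

forgopomool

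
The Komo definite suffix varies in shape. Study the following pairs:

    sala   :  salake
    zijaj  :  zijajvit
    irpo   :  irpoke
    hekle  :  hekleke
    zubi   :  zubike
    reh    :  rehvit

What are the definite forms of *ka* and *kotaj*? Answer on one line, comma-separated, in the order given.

kake, kotajvit

The alternation tracks the final sound of the stem — -vit when the stem ends in a consonant (*zijaj*, *reh*); -ke when the stem ends in a vowel (*sala*, *irpo*, *hekle*, *zubi*).
*ka* — final sound /a/ (a vowel) → -ke → *kake*.
The final sound of *kotaj* is /j/, which is a consonant, so the suffix is -vit, giving *kotajvit*.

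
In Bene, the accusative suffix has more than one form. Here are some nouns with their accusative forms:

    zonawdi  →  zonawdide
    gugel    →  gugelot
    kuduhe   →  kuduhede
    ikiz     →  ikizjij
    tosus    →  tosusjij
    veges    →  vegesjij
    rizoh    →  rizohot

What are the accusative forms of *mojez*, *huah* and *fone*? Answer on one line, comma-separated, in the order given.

mojezjij, huahot, fonede

The alternation tracks the final sound of the stem — -jij when the stem ends in a sibilant (*ikiz*, *tosus*, *veges*); -ot when the stem ends in a non-sibilant consonant (*gugel*, *rizoh*); -de when the stem ends in a vowel (*zonawdi*, *kuduhe*).
Since the final sound of *mojez* is /z/ (a sibilant), it takes -jij, giving *mojezjij*.
*huah* — final sound /h/ (a non-sibilant consonant) → -ot → *huahot*.
Since the final sound of *fone* is /e/ (a vowel), it takes -de, giving *fonede*.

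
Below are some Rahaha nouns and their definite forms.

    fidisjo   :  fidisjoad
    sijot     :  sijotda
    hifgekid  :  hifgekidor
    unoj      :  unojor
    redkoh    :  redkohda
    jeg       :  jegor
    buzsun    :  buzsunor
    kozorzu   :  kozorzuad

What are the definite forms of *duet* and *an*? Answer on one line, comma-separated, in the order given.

Looking at the final sound of each stem: -da when the stem ends in a voiceless consonant (*sijot*, *redkoh*); -or when the stem ends in a voiced consonant (*hifgekid*, *unoj*, *jeg*, *buzsun*); -ad when the stem ends in a vowel (*fidisjo*, *kozorzu*).
*duet*: final sound = /t/, a voiceless consonant → -da → *duetda*.
*an* — final sound /n/ (a voiced consonant) → -or → *anor*.

duetda, anor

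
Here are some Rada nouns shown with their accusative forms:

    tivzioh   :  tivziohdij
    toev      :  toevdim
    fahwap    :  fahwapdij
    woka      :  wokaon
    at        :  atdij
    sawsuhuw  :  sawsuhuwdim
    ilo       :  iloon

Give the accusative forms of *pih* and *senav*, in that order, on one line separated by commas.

The pattern is voicing of the final sound: -dij when the stem ends in a voiceless consonant (*tivzioh*, *fahwap*, *at*); -dim when the stem ends in a voiced consonant (*toev*, *sawsuhuw*); -on when the stem ends in a vowel (*woka*, *ilo*).
Since the final sound of *pih* is /h/ (a voiceless consonant), it takes -dij, giving *pihdij*.
*senav* — final sound /v/ (a voiced consonant) → -dim → *senavdim*.

pihdij, senavdim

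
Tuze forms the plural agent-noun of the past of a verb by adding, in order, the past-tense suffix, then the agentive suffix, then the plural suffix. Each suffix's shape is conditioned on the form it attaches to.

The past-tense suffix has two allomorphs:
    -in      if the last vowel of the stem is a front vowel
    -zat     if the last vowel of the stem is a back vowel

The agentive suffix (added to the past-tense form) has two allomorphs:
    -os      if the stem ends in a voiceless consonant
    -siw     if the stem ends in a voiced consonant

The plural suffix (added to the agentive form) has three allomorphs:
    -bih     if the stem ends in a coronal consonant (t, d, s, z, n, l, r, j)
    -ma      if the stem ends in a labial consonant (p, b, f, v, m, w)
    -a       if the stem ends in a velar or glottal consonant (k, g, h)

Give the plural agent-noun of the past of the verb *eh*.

The last vowel of *eh* is /e/, which is a front vowel, so the past-tense suffix is -in, giving *ehin*.
The past-tense form *ehin*: final consonant = /n/, voiced → -siw → *ehinsiw*.
The agentive form *ehinsiw*: final consonant = /w/, labial → -ma → *ehinsiwma*.

ehinsiwma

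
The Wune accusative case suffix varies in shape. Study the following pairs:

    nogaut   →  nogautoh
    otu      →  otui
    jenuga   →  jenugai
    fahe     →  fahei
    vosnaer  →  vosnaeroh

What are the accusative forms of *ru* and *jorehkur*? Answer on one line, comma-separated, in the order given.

Looking at the final sound of each stem: -oh when the stem ends in a consonant (*nogaut*, *vosnaer*); -i when the stem ends in a vowel (*otu*, *jenuga*, *fahe*).
The final sound of *ru* is /u/, which is a vowel, so the suffix is -i, giving *rui*.
*jorehkur*: final sound = /r/, a consonant → -oh → *jorehkuroh*.

rui, jorehkuroh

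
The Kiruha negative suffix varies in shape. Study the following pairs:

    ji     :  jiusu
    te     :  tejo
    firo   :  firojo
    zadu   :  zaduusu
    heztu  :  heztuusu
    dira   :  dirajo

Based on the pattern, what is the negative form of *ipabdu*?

The pattern is height harmony: -usu when the last vowel of the stem is a high vowel (*ji*, *zadu*, *heztu*); -jo when the last vowel of the stem is a non-high vowel (*te*, *firo*, *dira*).
*ipabdu* — last vowel /u/ (a high vowel) → -usu → *ipabduusu*.

ipabduusu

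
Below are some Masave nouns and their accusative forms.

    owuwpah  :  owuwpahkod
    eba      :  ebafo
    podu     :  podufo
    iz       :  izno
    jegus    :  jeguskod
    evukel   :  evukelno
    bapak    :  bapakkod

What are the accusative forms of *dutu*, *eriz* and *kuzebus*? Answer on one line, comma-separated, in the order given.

The suffix is conditioned by the final sound: -kod when the stem ends in a voiceless consonant (*owuwpah*, *jegus*, *bapak*); -no when the stem ends in a voiced consonant (*iz*, *evukel*); -fo when the stem ends in a vowel (*eba*, *podu*).
Since the final sound of *dutu* is /u/ (a vowel), it takes -fo, giving *dutufo*.
The final sound of *eriz* is /z/, which is a voiced consonant, so the suffix is -no, giving *erizno*.
*kuzebus*: final sound = /s/, a voiceless consonant → -kod → *kuzebuskod*.

dutufo, erizno, kuzebuskod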